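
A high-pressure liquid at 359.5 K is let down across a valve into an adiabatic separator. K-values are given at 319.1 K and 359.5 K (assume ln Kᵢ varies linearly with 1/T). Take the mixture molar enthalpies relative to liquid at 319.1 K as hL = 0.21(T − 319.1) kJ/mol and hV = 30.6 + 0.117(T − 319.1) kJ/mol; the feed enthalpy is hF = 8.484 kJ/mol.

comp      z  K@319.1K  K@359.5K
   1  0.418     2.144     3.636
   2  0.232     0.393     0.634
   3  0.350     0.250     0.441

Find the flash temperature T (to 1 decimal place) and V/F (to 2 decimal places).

T = 327.4 K, V/F = 0.23

Adiabatic flash: solve Rachford–Rice at each trial T, then check hF = ψ·hV(T) + (1−ψ)·hL(T).
  T = 319.1 K: K = (2.144, 0.393, 0.250), RR gives ψ = 0.094, H_out = 2.877 kJ/mol
  T = 359.5 K: K = (3.636, 0.634, 0.441), RR gives ψ = 0.632, H_out = 25.460 kJ/mol
  T = 339.3 K: K = (2.836, 0.506, 0.338), RR gives ψ = 0.382, H_out = 15.202 kJ/mol
  T = 329.2 K: K = (2.477, 0.448, 0.292), RR gives ψ = 0.251, H_out = 9.573 kJ/mol
  T = 324.1 K: K = (2.305, 0.420, 0.270), RR gives ψ = 0.177, H_out = 6.379 kJ/mol
  T = 326.6 K: K = (2.388, 0.433, 0.281), RR gives ψ = 0.214, H_out = 7.984 kJ/mol
  T = 327.9 K: K = (2.432, 0.441, 0.286), RR gives ψ = 0.233, H_out = 8.787 kJ/mol
Linear interpolation between T = 326.6 (H_out = 7.984) and T = 327.9 (H_out = 8.787) on hF = 8.484 gives T ≈ 327.4 K, at which ψ = 0.23.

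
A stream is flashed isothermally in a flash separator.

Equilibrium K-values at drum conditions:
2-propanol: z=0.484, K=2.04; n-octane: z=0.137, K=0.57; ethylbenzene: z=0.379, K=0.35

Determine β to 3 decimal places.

Rachford–Rice: g(β) = Σ zᵢ(Kᵢ−1)/(1+β(Kᵢ−1)) = 0.
Feasibility: ΣzᵢKᵢ = 1.198, Σzᵢ/Kᵢ = 1.560 — both > 1, two phases present.
Newton iteration, β⁰ = 0.67:
  β = 0.670: g = -0.2225, g' = -0.734 → β = 0.367
  β = 0.367: g = -0.0292, g' = -0.586 → β = 0.317
Converged at β = 0.317.

β = 0.317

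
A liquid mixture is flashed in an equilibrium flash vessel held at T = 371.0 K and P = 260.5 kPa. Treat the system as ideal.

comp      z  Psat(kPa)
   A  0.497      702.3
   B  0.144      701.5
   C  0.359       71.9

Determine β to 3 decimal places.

Raoult's law: Kᵢ = Pᵢˢᵃᵗ/P = Pᵢˢᵃᵗ/260.5.
  K_A = 702.3/260.5 = 2.69597, K_B = 701.5/260.5 = 2.69290, K_C = 71.9/260.5 = 0.27601
Let β = V/F and solve Σ zᵢ(Kᵢ−1)/(1+β(Kᵢ−1)) = 0.
Check two-phase: ΣzᵢKᵢ = 1.827 > 1 and Σzᵢ/Kᵢ = 1.539 > 1, so g(0) = 0.827 > 0 and g(1) = -0.539 < 0.
Newton–Raphson from β = 0.57:
  β = 0.570: g = 0.1101, g' = -1.022 → β = 0.678
  β = 0.678: g = -0.0046, g' = -1.124 → β = 0.674
Converged at β = 0.674.

β = 0.674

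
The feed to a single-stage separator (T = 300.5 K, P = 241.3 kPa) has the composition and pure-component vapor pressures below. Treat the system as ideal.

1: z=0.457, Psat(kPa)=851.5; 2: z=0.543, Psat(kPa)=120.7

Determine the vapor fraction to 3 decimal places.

ψ = 0.700

Raoult's law: Kᵢ = Pᵢˢᵃᵗ/P = Pᵢˢᵃᵗ/241.3.
  K_1 = 851.5/241.3 = 3.52880, K_2 = 120.7/241.3 = 0.50021
Rachford–Rice: g(ψ) = Σ zᵢ(Kᵢ−1)/(1+ψ(Kᵢ−1)) = 0.
Check two-phase: ΣzᵢKᵢ = 1.884 > 1 and Σzᵢ/Kᵢ = 1.215 > 1, so g(0) = 0.884 > 0 and g(1) = -0.215 < 0.
Binary case is linear: z₁(K₁−1)(1+ψ(K₂−1)) + z₂(K₂−1)(1+ψ(K₁−1)) = 0
⇒ ψ = [z₁(K₁−1)+z₂(K₂−1)] / [−(K₁−1)(K₂−1)] = 0.8843/1.2639 = 0.700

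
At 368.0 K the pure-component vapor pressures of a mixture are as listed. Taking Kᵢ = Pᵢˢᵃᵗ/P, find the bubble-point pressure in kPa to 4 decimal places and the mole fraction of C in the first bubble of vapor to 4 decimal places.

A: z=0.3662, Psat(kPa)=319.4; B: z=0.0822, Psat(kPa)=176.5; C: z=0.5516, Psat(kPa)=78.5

At the bubble point ψ → 0, so ΣzᵢKᵢ = 1 with Kᵢ = Pᵢˢᵃᵗ/P ⇒ P = ΣzᵢPᵢˢᵃᵗ.
P = 0.3662·319.4 + 0.0822·176.5 + 0.5516·78.5 = 174.7732 kPa
yᵢ = zᵢPᵢˢᵃᵗ/P ⇒ y_C = 0.5516·78.5/174.7732 = 0.2478

Pbub = 174.7732 kPa, y_C = 0.2478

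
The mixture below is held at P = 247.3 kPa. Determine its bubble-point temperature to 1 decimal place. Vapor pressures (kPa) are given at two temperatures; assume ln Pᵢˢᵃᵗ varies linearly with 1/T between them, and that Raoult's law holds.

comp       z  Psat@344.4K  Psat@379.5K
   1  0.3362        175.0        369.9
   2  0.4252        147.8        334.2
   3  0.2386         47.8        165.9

T = 369.9 K

Bubble-point temperature: ΣzᵢPᵢˢᵃᵗ(T) = P. Interpolate ln Pᵢˢᵃᵗ = aᵢ + bᵢ/T.
  T = 344.4 K: ΣzᵢPᵢˢᵃᵗ = 133.08 kPa
  T = 379.5 K: ΣzᵢPᵢˢᵃᵗ = 306.05 kPa
  T = 361.9 K: ΣzᵢPᵢˢᵃᵗ = 205.15 kPa
  T = 370.7 K: ΣzᵢPᵢˢᵃᵗ = 251.60 kPa
  T = 366.3 K: ΣzᵢPᵢˢᵃᵗ = 227.43 kPa
  T = 368.5 K: ΣzᵢPᵢˢᵃᵗ = 239.27 kPa
Interpolating between 368.5 K and 370.7 K gives T ≈ 369.9 K.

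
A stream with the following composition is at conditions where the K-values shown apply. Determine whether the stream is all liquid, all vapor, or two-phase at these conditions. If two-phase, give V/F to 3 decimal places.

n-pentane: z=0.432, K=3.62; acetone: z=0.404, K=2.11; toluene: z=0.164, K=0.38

ΣzᵢKᵢ = 2.479; Σzᵢ/Kᵢ = 0.742.
Since Σzᵢ/Kᵢ < 1 the mixture is above its dew point — single vapor phase.

all vapor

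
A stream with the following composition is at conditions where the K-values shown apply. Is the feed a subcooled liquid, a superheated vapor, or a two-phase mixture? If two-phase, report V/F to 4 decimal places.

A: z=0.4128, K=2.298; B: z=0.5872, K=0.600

ΣzᵢKᵢ = 1.3009; Σzᵢ/Kᵢ = 1.1583.
Both exceed 1, so a two-phase solution exists.
Let ψ = V/F and solve Σ zᵢ(Kᵢ−1)/(1+ψ(Kᵢ−1)) = 0.
Binary case is linear: z₁(K₁−1)(1+ψ(K₂−1)) + z₂(K₂−1)(1+ψ(K₁−1)) = 0
⇒ ψ = [z₁(K₁−1)+z₂(K₂−1)] / [−(K₁−1)(K₂−1)] = 0.30093/0.51920 = 0.5796

two-phase, V/F = 0.5796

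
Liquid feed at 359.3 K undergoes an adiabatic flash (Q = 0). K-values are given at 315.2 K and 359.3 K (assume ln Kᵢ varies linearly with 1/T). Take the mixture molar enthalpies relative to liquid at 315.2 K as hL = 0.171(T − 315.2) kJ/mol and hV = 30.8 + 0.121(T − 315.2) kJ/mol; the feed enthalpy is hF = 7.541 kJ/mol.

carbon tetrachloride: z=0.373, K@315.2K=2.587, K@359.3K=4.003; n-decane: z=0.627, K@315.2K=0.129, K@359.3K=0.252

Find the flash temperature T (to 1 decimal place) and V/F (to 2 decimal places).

T = 332.5 K, V/F = 0.15

Adiabatic flash: solve Rachford–Rice at each trial T, then check hF = ψ·hV(T) + (1−ψ)·hL(T).
  T = 315.2 K: K = (2.587, 0.129), RR gives ψ = 0.033, H_out = 1.021 kJ/mol
  T = 359.3 K: K = (4.003, 0.252), RR gives ψ = 0.290, H_out = 15.830 kJ/mol
  T = 337.2 K: K = (3.263, 0.184), RR gives ψ = 0.180, H_out = 9.111 kJ/mol
  T = 326.2 K: K = (2.917, 0.155), RR gives ψ = 0.114, H_out = 5.339 kJ/mol
  T = 331.7 K: K = (3.088, 0.169), RR gives ψ = 0.149, H_out = 7.277 kJ/mol
  T = 334.4 K: K = (3.173, 0.176), RR gives ψ = 0.164, H_out = 8.189 kJ/mol
  T = 333.0 K: K = (3.129, 0.173), RR gives ψ = 0.156, H_out = 7.719 kJ/mol
Linear interpolation between T = 331.7 (H_out = 7.277) and T = 333.0 (H_out = 7.719) on hF = 7.541 gives T ≈ 332.5 K, at which ψ = 0.15.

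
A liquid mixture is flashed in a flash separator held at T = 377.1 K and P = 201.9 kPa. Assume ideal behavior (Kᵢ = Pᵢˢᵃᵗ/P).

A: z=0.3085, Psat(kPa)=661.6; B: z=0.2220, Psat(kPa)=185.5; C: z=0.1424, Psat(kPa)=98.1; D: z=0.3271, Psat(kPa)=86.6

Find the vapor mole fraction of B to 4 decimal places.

y_B = 0.2112

Raoult's law: Kᵢ = Pᵢˢᵃᵗ/P = Pᵢˢᵃᵗ/201.9.
  K_A = 661.6/201.9 = 3.276870, K_B = 185.5/201.9 = 0.918772, K_C = 98.1/201.9 = 0.485884, K_D = 86.6/201.9 = 0.428925
Newton iteration, ψ⁰ = 0.65:
  ψ = 0.6500: g = -0.14283, g' = -0.6164 → ψ = 0.4183
  ψ = 0.4183: g = 0.00242, g' = -0.6664 → ψ = 0.4219
Converged at ψ = 0.4219.
Compositions from xᵢ = zᵢ/(1+ψ(Kᵢ−1)), yᵢ = Kᵢxᵢ:
  A: x = 0.1573, y = 0.5156
  B: x = 0.2299, y = 0.2112
  C: x = 0.1818, y = 0.0884
  D: x = 0.4309, y = 0.1848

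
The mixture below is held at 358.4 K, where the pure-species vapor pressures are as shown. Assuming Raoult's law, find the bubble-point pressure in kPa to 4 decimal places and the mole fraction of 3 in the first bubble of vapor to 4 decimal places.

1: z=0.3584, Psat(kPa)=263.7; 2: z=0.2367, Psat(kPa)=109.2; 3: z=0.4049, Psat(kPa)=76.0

At the bubble point ψ → 0, so ΣzᵢKᵢ = 1 with Kᵢ = Pᵢˢᵃᵗ/P ⇒ P = ΣzᵢPᵢˢᵃᵗ.
P = 0.3584·263.7 + 0.2367·109.2 + 0.4049·76.0 = 151.1301 kPa
yᵢ = zᵢPᵢˢᵃᵗ/P ⇒ y_3 = 0.4049·76.0/151.1301 = 0.2036

Pbub = 151.1301 kPa, y_3 = 0.2036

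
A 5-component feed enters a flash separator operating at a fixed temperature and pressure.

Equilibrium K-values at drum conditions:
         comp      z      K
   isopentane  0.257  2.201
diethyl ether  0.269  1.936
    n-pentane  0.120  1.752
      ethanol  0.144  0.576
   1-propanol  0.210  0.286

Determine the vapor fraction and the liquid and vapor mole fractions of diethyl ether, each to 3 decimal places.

Material balance + equilibrium reduce to Σ zᵢ(Kᵢ−1)/(1+ψ(Kᵢ−1)) = 0.
Check two-phase: ΣzᵢKᵢ = 1.440 > 1 and Σzᵢ/Kᵢ = 1.308 > 1, so g(0) = 0.440 > 0 and g(1) = -0.308 < 0.
Iterate (Newton) starting at ψ = 0.5:
  ψ = 0.500: g = 0.1193, g' = -0.591 → ψ = 0.702
  ψ = 0.702: g = -0.0091, g' = -0.707 → ψ = 0.689
Converged at ψ = 0.689.
Compositions from xᵢ = zᵢ/(1+ψ(Kᵢ−1)), yᵢ = Kᵢxᵢ:
  isopentane: x = 0.141, y = 0.310
  diethyl ether: x = 0.164, y = 0.317
  n-pentane: x = 0.079, y = 0.138
  ethanol: x = 0.203, y = 0.117
  1-propanol: x = 0.413, y = 0.118

ψ = 0.689, x_diethyl ether = 0.164, y_diethyl ether = 0.317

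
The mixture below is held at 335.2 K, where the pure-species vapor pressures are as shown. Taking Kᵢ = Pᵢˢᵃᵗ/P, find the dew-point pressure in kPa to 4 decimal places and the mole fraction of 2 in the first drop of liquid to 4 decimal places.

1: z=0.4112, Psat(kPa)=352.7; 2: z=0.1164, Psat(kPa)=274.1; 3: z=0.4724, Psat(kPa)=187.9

At the dew point ψ → 1, so Σzᵢ/Kᵢ = 1 with Kᵢ = Pᵢˢᵃᵗ/P ⇒ 1/P = Σzᵢ/Pᵢˢᵃᵗ.
1/P = 0.4112/352.7 + 0.1164/274.1 + 0.4724/187.9 = 0.0041046 ⇒ P = 243.6274 kPa
xᵢ = zᵢP/Pᵢˢᵃᵗ ⇒ x_2 = 0.1164·243.6274/274.1 = 0.1035

Pdew = 243.6274 kPa, x_2 = 0.1035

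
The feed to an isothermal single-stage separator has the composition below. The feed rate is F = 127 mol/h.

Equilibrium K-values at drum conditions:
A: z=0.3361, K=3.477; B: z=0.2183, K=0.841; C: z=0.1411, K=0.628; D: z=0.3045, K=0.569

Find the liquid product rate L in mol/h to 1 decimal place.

L = 36.2 mol/h

Rachford–Rice: g(ψ) = Σ zᵢ(Kᵢ−1)/(1+ψ(Kᵢ−1)) = 0.
g(0) = ΣzᵢKᵢ − 1 = 0.6141 and g(1) = 1 − Σzᵢ/Kᵢ = -0.1161, so a root lies in (0, 1).
Newton iteration, ψ⁰ = 0.37:
  ψ = 0.3700: g = 0.18051, g' = -0.6740 → ψ = 0.6378
  ψ = 0.6378: g = 0.03426, g' = -0.4578 → ψ = 0.7126
  ψ = 0.7126: g = 0.00108, g' = -0.4307 → ψ = 0.7152
Converged at ψ = 0.7152.
Then V = ψ·F = 0.7152·127 = 90.8 mol/h and L = F − V = 36.2 mol/h.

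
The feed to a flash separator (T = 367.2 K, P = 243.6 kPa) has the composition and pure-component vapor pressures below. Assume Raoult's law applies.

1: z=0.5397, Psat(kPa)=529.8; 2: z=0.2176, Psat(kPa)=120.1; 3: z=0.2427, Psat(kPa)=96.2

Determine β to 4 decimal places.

β = 0.5707

Raoult's law: Kᵢ = Pᵢˢᵃᵗ/P = Pᵢˢᵃᵗ/243.6.
  K_1 = 529.8/243.6 = 2.174877, K_2 = 120.1/243.6 = 0.493021, K_3 = 96.2/243.6 = 0.394910
Rachford–Rice: g(β) = Σ zᵢ(Kᵢ−1)/(1+β(Kᵢ−1)) = 0.
Feasibility: ΣzᵢKᵢ = 1.3769, Σzᵢ/Kᵢ = 1.3041 — both > 1, two phases present.
Iterate (Newton) starting at β = 0.5:
  β = 0.5000: g = 0.04110, g' = -0.5787 → β = 0.5710
  β = 0.5710: g = -0.00016, g' = -0.5851 → β = 0.5707
Converged at β = 0.5707.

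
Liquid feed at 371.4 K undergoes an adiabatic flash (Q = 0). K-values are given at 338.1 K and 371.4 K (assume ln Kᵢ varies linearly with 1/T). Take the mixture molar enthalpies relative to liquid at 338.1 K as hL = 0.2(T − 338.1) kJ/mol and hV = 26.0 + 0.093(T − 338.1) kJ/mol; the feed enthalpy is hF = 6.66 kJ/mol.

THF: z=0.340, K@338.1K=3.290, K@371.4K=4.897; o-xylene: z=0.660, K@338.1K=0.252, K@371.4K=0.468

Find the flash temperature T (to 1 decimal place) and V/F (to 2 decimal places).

T = 344.0 K, V/F = 0.22

Adiabatic flash: solve Rachford–Rice at each trial T, then check hF = ψ·hV(T) + (1−ψ)·hL(T).
  T = 338.1 K: K = (3.290, 0.252), RR gives ψ = 0.166, H_out = 4.325 kJ/mol
  T = 371.4 K: K = (4.897, 0.468), RR gives ψ = 0.470, H_out = 17.199 kJ/mol
  T = 354.8 K: K = (4.054, 0.349), RR gives ψ = 0.306, H_out = 10.749 kJ/mol
  T = 346.5 K: K = (3.664, 0.298), RR gives ψ = 0.236, H_out = 7.616 kJ/mol
  T = 342.3 K: K = (3.474, 0.274), RR gives ψ = 0.202, H_out = 5.994 kJ/mol
  T = 344.4 K: K = (3.568, 0.286), RR gives ψ = 0.219, H_out = 6.810 kJ/mol
Linear interpolation between T = 342.3 (H_out = 5.994) and T = 344.4 (H_out = 6.810) on hF = 6.66 gives T ≈ 344.0 K, at which ψ = 0.22.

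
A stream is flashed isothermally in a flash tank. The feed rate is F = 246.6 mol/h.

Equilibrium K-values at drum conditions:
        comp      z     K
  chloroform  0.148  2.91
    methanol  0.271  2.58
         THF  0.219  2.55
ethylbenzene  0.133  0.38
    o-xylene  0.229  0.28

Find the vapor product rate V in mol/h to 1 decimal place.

V = 174.8 mol/h

Newton iteration, V/F⁰ = 0.66:
  V/F = 0.660: g = 0.0487, g' = -0.974 → V/F = 0.710
  V/F = 0.710: g = -0.0012, g' = -1.027 → V/F = 0.709
Converged at V/F = 0.709.
Then V = V/F·F = 0.7088·246.6 = 174.8 mol/h and L = F − V = 71.8 mol/h.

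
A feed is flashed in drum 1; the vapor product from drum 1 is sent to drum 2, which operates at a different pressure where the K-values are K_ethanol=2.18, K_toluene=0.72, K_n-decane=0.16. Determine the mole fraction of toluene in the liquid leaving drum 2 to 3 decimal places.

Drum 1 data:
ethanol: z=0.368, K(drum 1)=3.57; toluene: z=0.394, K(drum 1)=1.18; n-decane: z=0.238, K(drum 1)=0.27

x_toluene (drum 2) = 0.474

Drum 1:
Rachford–Rice: g(ψ₁) = Σ zᵢ(Kᵢ−1)/(1+ψ₁(Kᵢ−1)) = 0.
g(0) = ΣzᵢKᵢ − 1 = 0.843 and g(1) = 1 − Σzᵢ/Kᵢ = -0.318, so a root lies in (0, 1).
Iterate (Newton) starting at ψ₁ = 0.5:
  ψ₁ = 0.500: g = 0.2054, g' = -0.791 → ψ₁ = 0.760
  ψ₁ = 0.760: g = -0.0073, g' = -0.928 → ψ₁ = 0.752
Converged at ψ₁ = 0.752.
Drum-1 compositions:
  ethanol: x = 0.126, y = 0.448
  toluene: x = 0.347, y = 0.410
  n-decane: x = 0.527, y = 0.142
Drum-2 feed = drum-1 vapor: z₂ = (0.4481, 0.4095, 0.1424).
Drum 2:
Let ψ₂ = V/F and solve Σ zᵢ(Kᵢ−1)/(1+ψ₂(Kᵢ−1)) = 0.
g(0) = ΣzᵢKᵢ − 1 = 0.294 and g(1) = 1 − Σzᵢ/Kᵢ = -0.664, so a root lies in (0, 1).
Newton–Raphson from ψ₂ = 0.57:
  ψ₂ = 0.570: g = -0.0498, g' = -0.638 → ψ₂ = 0.492
  ψ₂ = 0.492: g = -0.0023, g' = -0.585 → ψ₂ = 0.488
Converged at ψ₂ = 0.488.
  ethanol: x = 0.284, y = 0.620
  toluene: x = 0.474, y = 0.342
  n-decane: x = 0.241, y = 0.039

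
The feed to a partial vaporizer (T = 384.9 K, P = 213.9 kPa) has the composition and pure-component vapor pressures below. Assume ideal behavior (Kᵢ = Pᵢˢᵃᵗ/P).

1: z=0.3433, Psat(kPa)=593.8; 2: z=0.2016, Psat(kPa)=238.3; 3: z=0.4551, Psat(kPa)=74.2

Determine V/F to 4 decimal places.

Raoult's law: Kᵢ = Pᵢˢᵃᵗ/P = Pᵢˢᵃᵗ/213.9.
  K_1 = 593.8/213.9 = 2.776064, K_2 = 238.3/213.9 = 1.114072, K_3 = 74.2/213.9 = 0.346891
Material balance + equilibrium reduce to Σ zᵢ(Kᵢ−1)/(1+V/F(Kᵢ−1)) = 0.
g(0) = ΣzᵢKᵢ − 1 = 0.3355 and g(1) = 1 − Σzᵢ/Kᵢ = -0.6166, so a root lies in (0, 1).
Newton–Raphson from V/F = 0.5:
  V/F = 0.5000: g = -0.09666, g' = -0.7342 → V/F = 0.3683
  V/F = 0.3683: g = -0.00072, g' = -0.7348 → V/F = 0.3674
Converged at V/F = 0.3674.

V/F = 0.3674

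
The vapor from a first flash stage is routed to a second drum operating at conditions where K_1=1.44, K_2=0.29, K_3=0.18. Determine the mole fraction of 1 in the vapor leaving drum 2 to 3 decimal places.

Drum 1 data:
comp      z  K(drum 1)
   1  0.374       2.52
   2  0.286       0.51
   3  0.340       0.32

y_1 (drum 2) = 0.912

Drum 1:
Rachford–Rice: g(ψ₁) = Σ zᵢ(Kᵢ−1)/(1+ψ₁(Kᵢ−1)) = 0.
g(0) = ΣzᵢKᵢ − 1 = 0.197 and g(1) = 1 − Σzᵢ/Kᵢ = -0.772, so a root lies in (0, 1).
Iterate (Newton) starting at ψ₁ = 0.5:
  ψ₁ = 0.500: g = -0.2129, g' = -0.760 → ψ₁ = 0.220
  ψ₁ = 0.220: g = -0.0029, g' = -0.789 → ψ₁ = 0.216
Converged at ψ₁ = 0.216.
Drum-1 compositions:
  1: x = 0.281, y = 0.709
  2: x = 0.320, y = 0.163
  3: x = 0.399, y = 0.128
Drum-2 feed = drum-1 vapor: z₂ = (0.7093, 0.1632, 0.1276).
Drum 2:
Newton–Raphson from ψ₂ = 0.34:
  ψ₂ = 0.340: g = -0.0263, g' = -0.412 → ψ₂ = 0.276
  ψ₂ = 0.276: g = -0.0011, g' = -0.380 → ψ₂ = 0.273
Converged at ψ₂ = 0.273.
  1: x = 0.633, y = 0.912
  2: x = 0.202, y = 0.059
  3: x = 0.164, y = 0.030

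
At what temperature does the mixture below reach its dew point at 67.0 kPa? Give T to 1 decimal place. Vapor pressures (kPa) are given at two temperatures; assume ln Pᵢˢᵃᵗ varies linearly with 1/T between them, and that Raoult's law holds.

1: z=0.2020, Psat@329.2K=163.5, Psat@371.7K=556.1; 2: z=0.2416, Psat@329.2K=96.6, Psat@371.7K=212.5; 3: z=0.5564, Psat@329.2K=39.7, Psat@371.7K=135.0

T = 334.9 K

Dew-point temperature: Σzᵢ·P/Pᵢˢᵃᵗ(T) = 1. Interpolate ln Pᵢˢᵃᵗ = aᵢ + bᵢ/T.
  T = 329.2 K: ΣzᵢP/Pᵢˢᵃᵗ = 1.1894
  T = 371.7 K: ΣzᵢP/Pᵢˢᵃᵗ = 0.3767
  T = 350.4 K: ΣzᵢP/Pᵢˢᵃᵗ = 0.6451
  T = 339.8 K: ΣzᵢP/Pᵢˢᵃᵗ = 0.8669
  T = 334.5 K: ΣzᵢP/Pᵢˢᵃᵗ = 1.0126
  T = 337.1 K: ΣzᵢP/Pᵢˢᵃᵗ = 0.9377
Interpolating between 334.5 K and 337.1 K gives T ≈ 334.9 K.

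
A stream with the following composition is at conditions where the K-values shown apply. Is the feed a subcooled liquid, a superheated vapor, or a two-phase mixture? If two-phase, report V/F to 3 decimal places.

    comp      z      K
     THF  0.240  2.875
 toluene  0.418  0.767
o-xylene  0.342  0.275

ΣzᵢKᵢ = 1.105; Σzᵢ/Kᵢ = 1.872.
Both exceed 1, so a two-phase solution exists.
Rachford–Rice: g(ψ) = Σ zᵢ(Kᵢ−1)/(1+ψ(Kᵢ−1)) = 0.
Iterate (Newton) starting at ψ = 0.55:
  ψ = 0.550: g = -0.3026, g' = -0.732 → ψ = 0.136
  ψ = 0.136: g = -0.0174, g' = -0.781 → ψ = 0.114
  ψ = 0.114: g = 0.0003, g' = -0.810 → ψ = 0.115
Converged at ψ = 0.115.

two-phase, V/F = 0.115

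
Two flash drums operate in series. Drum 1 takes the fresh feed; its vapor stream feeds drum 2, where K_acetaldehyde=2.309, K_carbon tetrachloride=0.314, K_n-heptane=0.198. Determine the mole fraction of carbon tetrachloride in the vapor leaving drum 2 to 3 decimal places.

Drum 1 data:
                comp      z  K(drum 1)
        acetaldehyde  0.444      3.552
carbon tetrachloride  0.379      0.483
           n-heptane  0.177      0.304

Drum 1:
Rachford–Rice: g(ψ₁) = Σ zᵢ(Kᵢ−1)/(1+ψ₁(Kᵢ−1)) = 0.
g(0) = ΣzᵢKᵢ − 1 = 0.814 and g(1) = 1 − Σzᵢ/Kᵢ = -0.492, so a root lies in (0, 1).
Iterate (Newton) starting at ψ₁ = 0.5:
  ψ₁ = 0.500: g = 0.0446, g' = -0.944 → ψ₁ = 0.547
  ψ₁ = 0.547: g = 0.0005, g' = -0.924 → ψ₁ = 0.548
Converged at ψ₁ = 0.548.
Drum-1 compositions:
  acetaldehyde: x = 0.185, y = 0.658
  carbon tetrachloride: x = 0.529, y = 0.255
  n-heptane: x = 0.286, y = 0.087
Drum-2 feed = drum-1 vapor: z₂ = (0.6576, 0.2554, 0.0870).
Drum 2:
Let ψ₂ = V/F and solve Σ zᵢ(Kᵢ−1)/(1+ψ₂(Kᵢ−1)) = 0.
Feasibility: ΣzᵢKᵢ = 1.616, Σzᵢ/Kᵢ = 1.537 — both > 1, two phases present.
Newton–Raphson from ψ₂ = 0.5:
  ψ₂ = 0.500: g = 0.1372, g' = -0.846 → ψ₂ = 0.662
  ψ₂ = 0.662: g = -0.0086, g' = -0.981 → ψ₂ = 0.653
Converged at ψ₂ = 0.653.
  acetaldehyde: x = 0.354, y = 0.819
  carbon tetrachloride: x = 0.463, y = 0.145
  n-heptane: x = 0.183, y = 0.036

y_carbon tetrachloride (drum 2) = 0.145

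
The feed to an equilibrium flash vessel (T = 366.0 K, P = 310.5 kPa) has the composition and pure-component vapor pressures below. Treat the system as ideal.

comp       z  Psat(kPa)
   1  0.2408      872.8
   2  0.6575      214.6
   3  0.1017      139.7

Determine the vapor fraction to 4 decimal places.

ψ = 0.2820

Raoult's law: Kᵢ = Pᵢˢᵃᵗ/P = Pᵢˢᵃᵗ/310.5.
  K_1 = 872.8/310.5 = 2.810950, K_2 = 214.6/310.5 = 0.691143, K_3 = 139.7/310.5 = 0.449919
Newton iteration, ψ⁰ = 0.35:
  ψ = 0.3500: g = -0.03006, g' = -0.4219 → ψ = 0.2787
  ψ = 0.2787: g = 0.00152, g' = -0.4668 → ψ = 0.2820
Converged at ψ = 0.2820.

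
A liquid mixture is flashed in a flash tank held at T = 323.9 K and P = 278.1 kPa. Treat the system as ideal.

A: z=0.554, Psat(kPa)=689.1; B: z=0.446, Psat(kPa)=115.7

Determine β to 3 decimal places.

β = 0.647

Raoult's law: Kᵢ = Pᵢˢᵃᵗ/P = Pᵢˢᵃᵗ/278.1.
  K_A = 689.1/278.1 = 2.47789, K_B = 115.7/278.1 = 0.41604
Binary case is linear: z₁(K₁−1)(1+β(K₂−1)) + z₂(K₂−1)(1+β(K₁−1)) = 0
⇒ β = [z₁(K₁−1)+z₂(K₂−1)] / [−(K₁−1)(K₂−1)] = 0.5583/0.8630 = 0.647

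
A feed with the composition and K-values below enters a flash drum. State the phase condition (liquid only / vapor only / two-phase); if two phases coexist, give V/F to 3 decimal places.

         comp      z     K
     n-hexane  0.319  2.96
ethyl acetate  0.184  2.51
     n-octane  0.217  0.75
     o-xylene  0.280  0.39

two-phase, V/F = 0.753

ΣzᵢKᵢ = 1.678; Σzᵢ/Kᵢ = 1.188.
Both exceed 1, so a two-phase solution exists.
Iterate (Newton) starting at ψ = 0.51:
  ψ = 0.510: g = 0.1595, g' = -0.678 → ψ = 0.745
  ψ = 0.745: g = 0.0049, g' = -0.666 → ψ = 0.753
Converged at ψ = 0.753.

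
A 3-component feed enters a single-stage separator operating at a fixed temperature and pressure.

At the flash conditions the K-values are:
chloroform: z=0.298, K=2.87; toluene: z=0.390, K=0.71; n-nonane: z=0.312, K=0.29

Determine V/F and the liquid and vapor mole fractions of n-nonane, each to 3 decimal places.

V/F = 0.235, x_n-nonane = 0.374, y_n-nonane = 0.109

Newton iteration, V/F⁰ = 0.5:
  V/F = 0.500: g = -0.1877, g' = -0.701 → V/F = 0.232
  V/F = 0.232: g = 0.0020, g' = -0.770 → V/F = 0.235
Converged at V/F = 0.235.
Compositions from xᵢ = zᵢ/(1+V/F(Kᵢ−1)), yᵢ = Kᵢxᵢ:
  chloroform: x = 0.207, y = 0.594
  toluene: x = 0.419, y = 0.297
  n-nonane: x = 0.374, y = 0.109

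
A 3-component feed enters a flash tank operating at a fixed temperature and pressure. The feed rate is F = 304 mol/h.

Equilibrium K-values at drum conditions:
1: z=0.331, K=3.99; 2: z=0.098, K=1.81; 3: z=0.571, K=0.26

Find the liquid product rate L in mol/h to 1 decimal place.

Rachford–Rice: g(V/F) = Σ zᵢ(Kᵢ−1)/(1+V/F(Kᵢ−1)) = 0.
g(0) = ΣzᵢKᵢ − 1 = 0.647 and g(1) = 1 − Σzᵢ/Kᵢ = -1.333, so a root lies in (0, 1).
Newton–Raphson from V/F = 0.5:
  V/F = 0.500: g = -0.2175, g' = -1.296 → V/F = 0.332
  V/F = 0.332: g = -0.0011, g' = -1.335 → V/F = 0.331
Converged at V/F = 0.331.
Then V = V/F·F = 0.3313·304 = 100.7 mol/h and L = F − V = 203.3 mol/h.

L = 203.3 mol/h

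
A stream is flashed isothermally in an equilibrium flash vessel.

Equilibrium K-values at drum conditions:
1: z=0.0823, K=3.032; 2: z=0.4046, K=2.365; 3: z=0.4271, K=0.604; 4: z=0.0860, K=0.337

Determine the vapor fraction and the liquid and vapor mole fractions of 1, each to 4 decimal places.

ψ = 0.7214, x_1 = 0.0334, y_1 = 0.1012

Material balance + equilibrium reduce to Σ zᵢ(Kᵢ−1)/(1+ψ(Kᵢ−1)) = 0.
Feasibility: ΣzᵢKᵢ = 1.4934, Σzᵢ/Kᵢ = 1.1605 — both > 1, two phases present.
Newton iteration, ψ⁰ = 0.69:
  ψ = 0.6900: g = 0.01621, g' = -0.5141 → ψ = 0.7215
  ψ = 0.7215: g = -0.00005, g' = -0.5174 → ψ = 0.7214
Converged at ψ = 0.7214.
Compositions from xᵢ = zᵢ/(1+ψ(Kᵢ−1)), yᵢ = Kᵢxᵢ:
  1: x = 0.0334, y = 0.1012
  2: x = 0.2039, y = 0.4821
  3: x = 0.5979, y = 0.3611
  4: x = 0.1649, y = 0.0556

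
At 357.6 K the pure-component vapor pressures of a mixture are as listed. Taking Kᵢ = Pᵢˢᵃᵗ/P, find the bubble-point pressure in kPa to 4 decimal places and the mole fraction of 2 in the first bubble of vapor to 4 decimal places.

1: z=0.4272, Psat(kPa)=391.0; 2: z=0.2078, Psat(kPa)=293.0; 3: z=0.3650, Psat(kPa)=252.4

At the bubble point ψ → 0, so ΣzᵢKᵢ = 1 with Kᵢ = Pᵢˢᵃᵗ/P ⇒ P = ΣzᵢPᵢˢᵃᵗ.
P = 0.4272·391.0 + 0.2078·293.0 + 0.3650·252.4 = 320.0466 kPa
yᵢ = zᵢPᵢˢᵃᵗ/P ⇒ y_2 = 0.2078·293.0/320.0466 = 0.1902

Pbub = 320.0466 kPa, y_2 = 0.1902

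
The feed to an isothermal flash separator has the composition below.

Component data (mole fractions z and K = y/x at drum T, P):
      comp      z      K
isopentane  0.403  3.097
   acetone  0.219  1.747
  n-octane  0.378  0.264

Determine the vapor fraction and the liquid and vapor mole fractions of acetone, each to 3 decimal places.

ψ = 0.590, x_acetone = 0.152, y_acetone = 0.266

Rachford–Rice: g(ψ) = Σ zᵢ(Kᵢ−1)/(1+ψ(Kᵢ−1)) = 0.
Check two-phase: ΣzᵢKᵢ = 1.730 > 1 and Σzᵢ/Kᵢ = 1.687 > 1, so g(0) = 0.730 > 0 and g(1) = -0.687 < 0.
Newton iteration, ψ⁰ = 0.5:
  ψ = 0.500: g = 0.0914, g' = -1.000 → ψ = 0.591
  ψ = 0.591: g = -0.0020, g' = -1.054 → ψ = 0.590
Converged at ψ = 0.590.
Compositions from xᵢ = zᵢ/(1+ψ(Kᵢ−1)), yᵢ = Kᵢxᵢ:
  isopentane: x = 0.180, y = 0.558
  acetone: x = 0.152, y = 0.266
  n-octane: x = 0.668, y = 0.176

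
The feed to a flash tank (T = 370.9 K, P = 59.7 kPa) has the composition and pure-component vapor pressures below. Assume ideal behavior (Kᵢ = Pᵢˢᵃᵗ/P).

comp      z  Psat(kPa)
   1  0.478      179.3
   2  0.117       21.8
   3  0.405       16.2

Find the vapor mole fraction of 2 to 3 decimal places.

Raoult's law: Kᵢ = Pᵢˢᵃᵗ/P = Pᵢˢᵃᵗ/59.7.
  K_1 = 179.3/59.7 = 3.00335, K_2 = 21.8/59.7 = 0.36516, K_3 = 16.2/59.7 = 0.27136
Material balance + equilibrium reduce to Σ zᵢ(Kᵢ−1)/(1+V/F(Kᵢ−1)) = 0.
Check two-phase: ΣzᵢKᵢ = 1.588 > 1 and Σzᵢ/Kᵢ = 1.972 > 1, so g(0) = 0.588 > 0 and g(1) = -0.972 < 0.
Newton iteration, V/F⁰ = 0.5:
  V/F = 0.500: g = -0.0946, g' = -1.112 → V/F = 0.415
  V/F = 0.415: g = -0.0009, g' = -1.101 → V/F = 0.414
Converged at V/F = 0.414.
Compositions from xᵢ = zᵢ/(1+V/F(Kᵢ−1)), yᵢ = Kᵢxᵢ:
  1: x = 0.261, y = 0.785
  2: x = 0.159, y = 0.058
  3: x = 0.580, y = 0.157

y_2 = 0.058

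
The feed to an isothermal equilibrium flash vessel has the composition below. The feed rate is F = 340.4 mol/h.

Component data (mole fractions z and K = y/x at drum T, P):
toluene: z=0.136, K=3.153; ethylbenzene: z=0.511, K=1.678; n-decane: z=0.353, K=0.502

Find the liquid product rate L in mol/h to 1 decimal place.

Material balance + equilibrium reduce to Σ zᵢ(Kᵢ−1)/(1+ψ(Kᵢ−1)) = 0.
Check two-phase: ΣzᵢKᵢ = 1.463 > 1 and Σzᵢ/Kᵢ = 1.051 > 1, so g(0) = 0.463 > 0 and g(1) = -0.051 < 0.
Newton–Raphson from ψ = 0.51:
  ψ = 0.510: g = 0.1614, g' = -0.430 → ψ = 0.885
  ψ = 0.885: g = 0.0030, g' = -0.446 → ψ = 0.892
Converged at ψ = 0.892.
Then V = ψ·F = 0.8917·340.4 = 303.5 mol/h and L = F − V = 36.9 mol/h.

L = 36.9 mol/h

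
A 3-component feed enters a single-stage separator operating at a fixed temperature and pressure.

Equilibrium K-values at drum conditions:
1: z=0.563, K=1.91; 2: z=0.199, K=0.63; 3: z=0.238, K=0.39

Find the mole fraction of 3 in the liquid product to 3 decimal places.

Material balance + equilibrium reduce to Σ zᵢ(Kᵢ−1)/(1+ψ(Kᵢ−1)) = 0.
g(0) = ΣzᵢKᵢ − 1 = 0.294 and g(1) = 1 − Σzᵢ/Kᵢ = -0.221, so a root lies in (0, 1).
Iterate (Newton) starting at ψ = 0.5:
  ψ = 0.500: g = 0.0529, g' = -0.445 → ψ = 0.619
  ψ = 0.619: g = -0.0010, g' = -0.465 → ψ = 0.617
Converged at ψ = 0.617.
Compositions from xᵢ = zᵢ/(1+ψ(Kᵢ−1)), yᵢ = Kᵢxᵢ:
  1: x = 0.361, y = 0.689
  2: x = 0.258, y = 0.162
  3: x = 0.382, y = 0.149

x_3 = 0.382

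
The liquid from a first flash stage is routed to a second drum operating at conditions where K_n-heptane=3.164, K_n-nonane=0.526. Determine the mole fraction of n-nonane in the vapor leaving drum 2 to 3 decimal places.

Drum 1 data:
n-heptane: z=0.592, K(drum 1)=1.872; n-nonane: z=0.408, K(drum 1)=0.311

y_n-nonane (drum 2) = 0.431

Drum 1:
Material balance + equilibrium reduce to Σ zᵢ(Kᵢ−1)/(1+ψ₁(Kᵢ−1)) = 0.
g(0) = ΣzᵢKᵢ − 1 = 0.235 and g(1) = 1 − Σzᵢ/Kᵢ = -0.628, so a root lies in (0, 1).
Binary case is linear: z₁(K₁−1)(1+ψ₁(K₂−1)) + z₂(K₂−1)(1+ψ₁(K₁−1)) = 0
⇒ ψ₁ = [z₁(K₁−1)+z₂(K₂−1)] / [−(K₁−1)(K₂−1)] = 0.2351/0.6008 = 0.391
Drum-1 compositions:
  n-heptane: x = 0.441, y = 0.826
  n-nonane: x = 0.559, y = 0.174
Drum-2 feed = drum-1 liquid: z₂ = (0.4414, 0.5586).
Drum 2:
Binary case is linear: z₁(K₁−1)(1+ψ₂(K₂−1)) + z₂(K₂−1)(1+ψ₂(K₁−1)) = 0
⇒ ψ₂ = [z₁(K₁−1)+z₂(K₂−1)] / [−(K₁−1)(K₂−1)] = 0.6904/1.0257 = 0.673
  n-heptane: x = 0.180, y = 0.569
  n-nonane: x = 0.820, y = 0.431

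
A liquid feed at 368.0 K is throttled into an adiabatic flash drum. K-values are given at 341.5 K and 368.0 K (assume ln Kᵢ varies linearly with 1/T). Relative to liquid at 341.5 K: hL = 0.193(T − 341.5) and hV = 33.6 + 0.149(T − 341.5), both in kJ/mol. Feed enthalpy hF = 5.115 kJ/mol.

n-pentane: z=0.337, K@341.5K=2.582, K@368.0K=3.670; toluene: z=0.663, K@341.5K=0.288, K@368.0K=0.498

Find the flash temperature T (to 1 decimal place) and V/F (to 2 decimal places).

Adiabatic flash: solve Rachford–Rice at each trial T, then check hF = ψ·hV(T) + (1−ψ)·hL(T).
  T = 341.5 K: K = (2.582, 0.288), RR gives ψ = 0.054, H_out = 1.822 kJ/mol
  T = 368.0 K: K = (3.670, 0.498), RR gives ψ = 0.423, H_out = 18.834 kJ/mol
  T = 354.8 K: K = (3.101, 0.383), RR gives ψ = 0.231, H_out = 10.179 kJ/mol
  T = 348.1 K: K = (2.832, 0.333), RR gives ψ = 0.143, H_out = 6.043 kJ/mol
  T = 344.8 K: K = (2.706, 0.310), RR gives ψ = 0.099, H_out = 3.965 kJ/mol
  T = 346.5 K: K = (2.770, 0.321), RR gives ψ = 0.122, H_out = 5.042 kJ/mol
Linear interpolation between T = 346.5 (H_out = 5.042) and T = 348.1 (H_out = 6.043) on hF = 5.115 gives T ≈ 346.6 K, at which ψ = 0.12.

T = 346.6 K, V/F = 0.12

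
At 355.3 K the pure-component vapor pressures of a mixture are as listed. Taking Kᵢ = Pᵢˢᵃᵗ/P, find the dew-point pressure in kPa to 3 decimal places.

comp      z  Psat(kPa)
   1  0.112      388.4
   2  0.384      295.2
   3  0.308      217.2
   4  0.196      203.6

At the dew point ψ → 1, so Σzᵢ/Kᵢ = 1 with Kᵢ = Pᵢˢᵃᵗ/P ⇒ 1/P = Σzᵢ/Pᵢˢᵃᵗ.
1/P = 0.112/388.4 + 0.384/295.2 + 0.308/217.2 + 0.196/203.6 = 0.003970 ⇒ P = 251.896 kPa

Pdew = 251.896 kPa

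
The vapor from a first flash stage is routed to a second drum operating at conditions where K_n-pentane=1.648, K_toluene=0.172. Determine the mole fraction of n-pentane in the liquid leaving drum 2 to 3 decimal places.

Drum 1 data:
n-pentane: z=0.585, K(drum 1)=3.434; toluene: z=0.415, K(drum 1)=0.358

x_n-pentane (drum 2) = 0.561

Drum 1:
Rachford–Rice: g(ψ₁) = Σ zᵢ(Kᵢ−1)/(1+ψ₁(Kᵢ−1)) = 0.
Check two-phase: ΣzᵢKᵢ = 2.157 > 1 and Σzᵢ/Kᵢ = 1.330 > 1, so g(0) = 1.157 > 0 and g(1) = -0.330 < 0.
Iterate (Newton) starting at ψ₁ = 0.65:
  ψ₁ = 0.650: g = 0.0942, g' = -1.024 → ψ₁ = 0.742
  ψ₁ = 0.742: g = -0.0014, g' = -1.064 → ψ₁ = 0.741
Converged at ψ₁ = 0.741.
Drum-1 compositions:
  n-pentane: x = 0.209, y = 0.717
  toluene: x = 0.791, y = 0.283
Drum-2 feed = drum-1 vapor: z₂ = (0.7167, 0.2833).
Drum 2:
Rachford–Rice: g(ψ₂) = Σ zᵢ(Kᵢ−1)/(1+ψ₂(Kᵢ−1)) = 0.
Check two-phase: ΣzᵢKᵢ = 1.230 > 1 and Σzᵢ/Kᵢ = 2.082 > 1, so g(0) = 0.230 > 0 and g(1) = -1.082 < 0.
Binary case is linear: z₁(K₁−1)(1+ψ₂(K₂−1)) + z₂(K₂−1)(1+ψ₂(K₁−1)) = 0
⇒ ψ₂ = [z₁(K₁−1)+z₂(K₂−1)] / [−(K₁−1)(K₂−1)] = 0.2299/0.5365 = 0.428
  n-pentane: x = 0.561, y = 0.924
  toluene: x = 0.439, y = 0.076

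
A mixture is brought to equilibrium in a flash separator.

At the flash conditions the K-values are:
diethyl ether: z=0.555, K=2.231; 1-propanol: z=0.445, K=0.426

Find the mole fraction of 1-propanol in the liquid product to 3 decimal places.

Rachford–Rice: g(V/F) = Σ zᵢ(Kᵢ−1)/(1+V/F(Kᵢ−1)) = 0.
Feasibility: ΣzᵢKᵢ = 1.428, Σzᵢ/Kᵢ = 1.293 — both > 1, two phases present.
Binary case is linear: z₁(K₁−1)(1+V/F(K₂−1)) + z₂(K₂−1)(1+V/F(K₁−1)) = 0
⇒ V/F = [z₁(K₁−1)+z₂(K₂−1)] / [−(K₁−1)(K₂−1)] = 0.4278/0.7066 = 0.605
Compositions from xᵢ = zᵢ/(1+V/F(Kᵢ−1)), yᵢ = Kᵢxᵢ:
  diethyl ether: x = 0.318, y = 0.709
  1-propanol: x = 0.682, y = 0.291

x_1-propanol = 0.682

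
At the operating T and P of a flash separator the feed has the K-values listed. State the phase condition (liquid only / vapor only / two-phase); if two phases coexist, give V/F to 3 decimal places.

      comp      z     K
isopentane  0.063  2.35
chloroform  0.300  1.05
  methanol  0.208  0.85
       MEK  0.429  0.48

liquid only

ΣzᵢKᵢ = 0.846; Σzᵢ/Kᵢ = 1.451.
Since ΣzᵢKᵢ < 1 the mixture is below its bubble point — single liquid phase.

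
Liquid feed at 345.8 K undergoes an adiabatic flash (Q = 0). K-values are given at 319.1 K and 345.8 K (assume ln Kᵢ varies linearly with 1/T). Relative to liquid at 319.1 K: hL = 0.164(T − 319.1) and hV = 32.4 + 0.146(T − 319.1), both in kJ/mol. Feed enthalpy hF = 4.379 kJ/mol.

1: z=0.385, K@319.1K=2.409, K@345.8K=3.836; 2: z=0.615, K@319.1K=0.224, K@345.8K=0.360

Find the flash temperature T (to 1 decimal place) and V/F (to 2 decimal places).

T = 322.7 K, V/F = 0.12

Adiabatic flash: solve Rachford–Rice at each trial T, then check hF = ψ·hV(T) + (1−ψ)·hL(T).
  T = 319.1 K: K = (2.409, 0.224), RR gives ψ = 0.060, H_out = 1.933 kJ/mol
  T = 345.8 K: K = (3.836, 0.360), RR gives ψ = 0.385, H_out = 16.658 kJ/mol
  T = 332.5 K: K = (3.071, 0.287), RR gives ψ = 0.243, H_out = 10.012 kJ/mol
  T = 325.8 K: K = (2.727, 0.254), RR gives ψ = 0.160, H_out = 6.265 kJ/mol
  T = 322.5 K: K = (2.567, 0.239), RR gives ψ = 0.113, H_out = 4.226 kJ/mol
  T = 324.1 K: K = (2.644, 0.246), RR gives ψ = 0.137, H_out = 5.235 kJ/mol
Linear interpolation between T = 322.5 (H_out = 4.226) and T = 324.1 (H_out = 5.235) on hF = 4.379 gives T ≈ 322.7 K, at which ψ = 0.12.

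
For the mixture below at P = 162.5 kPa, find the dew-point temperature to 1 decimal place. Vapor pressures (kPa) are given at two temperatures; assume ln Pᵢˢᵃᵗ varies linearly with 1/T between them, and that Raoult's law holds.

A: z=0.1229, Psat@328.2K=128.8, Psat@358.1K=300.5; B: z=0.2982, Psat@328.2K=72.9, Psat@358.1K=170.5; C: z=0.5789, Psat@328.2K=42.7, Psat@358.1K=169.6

Dew-point temperature: Σzᵢ·P/Pᵢˢᵃᵗ(T) = 1. Interpolate ln Pᵢˢᵃᵗ = aᵢ + bᵢ/T.
  T = 328.2 K: ΣzᵢP/Pᵢˢᵃᵗ = 3.0228
  T = 358.1 K: ΣzᵢP/Pᵢˢᵃᵗ = 0.9053
  T = 343.1 K: ΣzᵢP/Pᵢˢᵃᵗ = 1.6023
  T = 350.6 K: ΣzᵢP/Pᵢˢᵃᵗ = 1.1948
  T = 354.4 K: ΣzᵢP/Pᵢˢᵃᵗ = 1.0362
  T = 356.2 K: ΣzᵢP/Pᵢˢᵃᵗ = 0.9699
Interpolating between 354.4 K and 356.2 K gives T ≈ 355.4 K.

T = 355.4 K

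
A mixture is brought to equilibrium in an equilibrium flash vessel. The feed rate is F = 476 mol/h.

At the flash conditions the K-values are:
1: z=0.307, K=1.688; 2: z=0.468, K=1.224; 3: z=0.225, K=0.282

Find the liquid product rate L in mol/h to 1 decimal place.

Let ψ = V/F and solve Σ zᵢ(Kᵢ−1)/(1+ψ(Kᵢ−1)) = 0.
g(0) = ΣzᵢKᵢ − 1 = 0.154 and g(1) = 1 − Σzᵢ/Kᵢ = -0.362, so a root lies in (0, 1).
Iterate (Newton) starting at ψ = 0.69:
  ψ = 0.690: g = -0.0861, g' = -0.540 → ψ = 0.530
  ψ = 0.530: g = -0.0125, g' = -0.399 → ψ = 0.499
  ψ = 0.499: g = -0.0003, g' = -0.381 → ψ = 0.498
Converged at ψ = 0.498.
Then V = ψ·F = 0.4984·476 = 237.3 mol/h and L = F − V = 238.7 mol/h.

L = 238.7 mol/h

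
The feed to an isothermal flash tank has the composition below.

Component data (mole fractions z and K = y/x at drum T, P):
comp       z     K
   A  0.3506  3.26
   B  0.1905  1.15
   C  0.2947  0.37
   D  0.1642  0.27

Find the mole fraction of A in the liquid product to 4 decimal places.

x_A = 0.1780

Rachford–Rice: g(ψ) = Σ zᵢ(Kᵢ−1)/(1+ψ(Kᵢ−1)) = 0.
Feasibility: ΣzᵢKᵢ = 1.5154, Σzᵢ/Kᵢ = 1.6778 — both > 1, two phases present.
Newton iteration, ψ⁰ = 0.34:
  ψ = 0.3400: g = 0.07954, g' = -0.9207 → ψ = 0.4264
  ψ = 0.4264: g = 0.00248, g' = -0.8713 → ψ = 0.4292
Converged at ψ = 0.4292.
Compositions from xᵢ = zᵢ/(1+ψ(Kᵢ−1)), yᵢ = Kᵢxᵢ:
  A: x = 0.1780, y = 0.5802
  B: x = 0.1790, y = 0.2058
  C: x = 0.4039, y = 0.1495
  D: x = 0.2391, y = 0.0646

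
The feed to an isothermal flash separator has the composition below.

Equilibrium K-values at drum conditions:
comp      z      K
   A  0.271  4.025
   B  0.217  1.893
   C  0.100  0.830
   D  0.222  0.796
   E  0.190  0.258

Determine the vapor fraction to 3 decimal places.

Material balance + equilibrium reduce to Σ zᵢ(Kᵢ−1)/(1+ψ(Kᵢ−1)) = 0.
Check two-phase: ΣzᵢKᵢ = 1.810 > 1 and Σzᵢ/Kᵢ = 1.318 > 1, so g(0) = 0.810 > 0 and g(1) = -0.318 < 0.
Newton–Raphson from ψ = 0.5:
  ψ = 0.500: g = 0.1671, g' = -0.755 → ψ = 0.721
Converged at ψ = 0.721.

ψ = 0.721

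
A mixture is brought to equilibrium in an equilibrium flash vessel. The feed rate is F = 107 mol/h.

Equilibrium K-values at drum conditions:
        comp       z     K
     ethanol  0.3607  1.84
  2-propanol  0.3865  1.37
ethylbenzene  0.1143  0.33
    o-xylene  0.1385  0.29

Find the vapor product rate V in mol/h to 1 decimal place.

Rachford–Rice: g(ψ) = Σ zᵢ(Kᵢ−1)/(1+ψ(Kᵢ−1)) = 0.
Check two-phase: ΣzᵢKᵢ = 1.2711 > 1 and Σzᵢ/Kᵢ = 1.3021 > 1, so g(0) = 0.2711 > 0 and g(1) = -0.3021 < 0.
Newton iteration, ψ⁰ = 0.5:
  ψ = 0.5000: g = 0.06643, g' = -0.4477 → ψ = 0.6484
  ψ = 0.6484: g = -0.00613, g' = -0.5412 → ψ = 0.6371
  ψ = 0.6371: g = -0.00006, g' = -0.5316 → ψ = 0.6369
Converged at ψ = 0.6369.
Then V = ψ·F = 0.6369·107 = 68.2 mol/h and L = F − V = 38.8 mol/h.

V = 68.2 mol/h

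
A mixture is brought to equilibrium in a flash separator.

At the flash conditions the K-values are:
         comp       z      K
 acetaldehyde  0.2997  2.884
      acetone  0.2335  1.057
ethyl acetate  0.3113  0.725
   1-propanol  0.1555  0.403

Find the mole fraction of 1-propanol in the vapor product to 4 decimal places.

y_1-propanol = 0.1052

Material balance + equilibrium reduce to Σ zᵢ(Kᵢ−1)/(1+V/F(Kᵢ−1)) = 0.
Feasibility: ΣzᵢKᵢ = 1.3995, Σzᵢ/Kᵢ = 1.1401 — both > 1, two phases present.
Newton iteration, V/F⁰ = 0.5:
  V/F = 0.5000: g = 0.07210, g' = -0.4271 → V/F = 0.6688
  V/F = 0.6688: g = 0.00321, g' = -0.3979 → V/F = 0.6769
Converged at V/F = 0.6769.
Compositions from xᵢ = zᵢ/(1+V/F(Kᵢ−1)), yᵢ = Kᵢxᵢ:
  acetaldehyde: x = 0.1317, y = 0.3799
  acetone: x = 0.2248, y = 0.2376
  ethyl acetate: x = 0.3825, y = 0.2773
  1-propanol: x = 0.2610, y = 0.1052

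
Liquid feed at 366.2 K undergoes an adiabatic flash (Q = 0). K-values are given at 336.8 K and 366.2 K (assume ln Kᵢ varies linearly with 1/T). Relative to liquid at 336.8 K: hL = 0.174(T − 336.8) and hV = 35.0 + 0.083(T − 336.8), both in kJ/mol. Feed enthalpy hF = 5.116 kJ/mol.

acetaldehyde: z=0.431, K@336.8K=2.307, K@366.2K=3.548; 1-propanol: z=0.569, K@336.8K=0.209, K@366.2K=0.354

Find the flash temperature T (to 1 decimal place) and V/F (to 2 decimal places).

Adiabatic flash: solve Rachford–Rice at each trial T, then check hF = ψ·hV(T) + (1−ψ)·hL(T).
  T = 336.8 K: K = (2.307, 0.209), RR gives ψ = 0.110, H_out = 3.834 kJ/mol
  T = 366.2 K: K = (3.548, 0.354), RR gives ψ = 0.444, H_out = 19.464 kJ/mol
  T = 351.5 K: K = (2.887, 0.275), RR gives ψ = 0.293, H_out = 12.419 kJ/mol
  T = 344.1 K: K = (2.585, 0.240), RR gives ψ = 0.208, H_out = 8.421 kJ/mol
  T = 340.5 K: K = (2.445, 0.224), RR gives ψ = 0.162, H_out = 6.262 kJ/mol
  T = 338.6 K: K = (2.374, 0.216), RR gives ψ = 0.136, H_out = 5.045 kJ/mol
Linear interpolation between T = 338.6 (H_out = 5.045) and T = 340.5 (H_out = 6.262) on hF = 5.116 gives T ≈ 338.7 K, at which ψ = 0.14.

T = 338.7 K, V/F = 0.14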